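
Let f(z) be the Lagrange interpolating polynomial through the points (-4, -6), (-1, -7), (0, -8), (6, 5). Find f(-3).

-197/35

Evaluate each Lagrange basis at z = -3:
L_0(-3) = (-2)·(-3)·(-9)/[(-3)·(-4)·(-10)] = 9/20
L_1(-3) = (1)·(-3)·(-9)/[(3)·(-1)·(-7)] = 9/7
L_2(-3) = (1)·(-2)·(-9)/[(4)·(1)·(-6)] = -3/4
L_3(-3) = (1)·(-2)·(-3)/[(10)·(7)·(6)] = 1/70
Sum: (-6)·(9/20) + (-7)·(9/7) + (-8)·(-3/4) + 5·(1/70) = -197/35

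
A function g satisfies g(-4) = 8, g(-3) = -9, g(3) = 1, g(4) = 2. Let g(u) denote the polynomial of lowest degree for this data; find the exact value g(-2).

-241/14

Evaluate each Lagrange basis at u = -2:
L_0(-2) = (1)·(-5)·(-6)/[(-1)·(-7)·(-8)] = -15/28
L_1(-2) = (2)·(-5)·(-6)/[(1)·(-6)·(-7)] = 10/7
L_2(-2) = (2)·(1)·(-6)/[(7)·(6)·(-1)] = 2/7
L_3(-2) = (2)·(1)·(-5)/[(8)·(7)·(1)] = -5/28
Sum: 8·(-15/28) + (-9)·(10/7) + 1·(2/7) + 2·(-5/28) = -241/14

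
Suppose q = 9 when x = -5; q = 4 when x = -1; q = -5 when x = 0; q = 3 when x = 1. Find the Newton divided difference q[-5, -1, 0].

-31/20

q[-5,-1] = (4 - 9) / (-1 - (-5)) = -5/4
q[-1,0] = (-5 - 4) / (0 - (-1)) = -9
q[-5,-1,0] = (-9 - (-5/4)) / (0 - (-5)) = -31/20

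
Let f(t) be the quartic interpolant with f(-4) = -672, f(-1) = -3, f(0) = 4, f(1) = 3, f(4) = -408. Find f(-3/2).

Using Newton's divided-difference form:
f[-4,-1] = (-3 - (-672)) / (-1 - (-4)) = 223
f[-1,0] = (4 - (-3)) / (0 - (-1)) = 7
f[0,1] = (3 - 4) / (1 - 0) = -1
f[1,4] = (-408 - 3) / (4 - 1) = -137
f[-4,-1,0] = (7 - 223) / (0 - (-4)) = -54
f[-1,0,1] = (-1 - 7) / (1 - (-1)) = -4
f[0,1,4] = (-137 - (-1)) / (4 - 0) = -34
f[-4,-1,0,1] = (-4 - (-54)) / (1 - (-4)) = 10
f[-1,0,1,4] = (-34 - (-4)) / (4 - (-1)) = -6
f[-4,-1,0,1,4] = (-6 - 10) / (4 - (-4)) = -2
f(-3/2) = -672 + 223·(5/2) + (-54)·(5/2)·(-1/2) + 10·(5/2)·(-1/2)·(-3/2) + (-2)·(5/2)·(-1/2)·(-3/2)·(-5/2) = -151/8

-151/8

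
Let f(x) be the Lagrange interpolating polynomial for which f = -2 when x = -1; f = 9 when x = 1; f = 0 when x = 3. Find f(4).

-12

L_0(4) = (3)·(1)/[(-2)·(-4)] = 3/8
L_1(4) = (5)·(1)/[(2)·(-2)] = -5/4
L_2(4) = (5)·(3)/[(4)·(2)] = 15/8
Sum: (-2)·(3/8) + 9·(-5/4) + 0 = -12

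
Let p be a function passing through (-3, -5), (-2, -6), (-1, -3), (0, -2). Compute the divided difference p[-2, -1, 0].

-1

p[-2,-1] = (-3 - (-6)) / (-1 - (-2)) = 3
p[-1,0] = (-2 - (-3)) / (0 - (-1)) = 1
p[-2,-1,0] = (1 - 3) / (0 - (-2)) = -1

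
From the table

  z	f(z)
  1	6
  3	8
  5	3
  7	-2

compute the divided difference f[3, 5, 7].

f[3,5] = (3 - 8) / (5 - 3) = -5/2
f[5,7] = (-2 - 3) / (7 - 5) = -5/2
f[3,5,7] = (-5/2 - (-5/2)) / (7 - 3) = 0

0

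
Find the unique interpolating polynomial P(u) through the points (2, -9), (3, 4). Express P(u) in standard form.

P(u) = 13u - 35

L_0(u) = (u - 3) / [-1] = -u + 3
L_1(u) = (u - 2) / [1] = u - 2
P(u) = (-9)·L_0 + 4·L_1
  (-9)·L_0(u) = 9u - 27
  4·L_1(u) = 4u - 8
Adding term by term: 13u - 35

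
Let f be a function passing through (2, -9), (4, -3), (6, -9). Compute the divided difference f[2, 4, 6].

-3/2

f[2,4] = (-3 - (-9)) / (4 - 2) = 3
f[4,6] = (-9 - (-3)) / (6 - 4) = -3
f[2,4,6] = (-3 - 3) / (6 - 2) = -3/2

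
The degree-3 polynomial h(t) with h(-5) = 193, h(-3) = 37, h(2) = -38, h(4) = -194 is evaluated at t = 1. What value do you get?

Using Newton's divided-difference form:
h[-5,-3] = (37 - 193) / (-3 - (-5)) = -78
h[-3,2] = (-38 - 37) / (2 - (-3)) = -15
h[2,4] = (-194 - (-38)) / (4 - 2) = -78
h[-5,-3,2] = (-15 - (-78)) / (2 - (-5)) = 9
h[-3,2,4] = (-78 - (-15)) / (4 - (-3)) = -9
h[-5,-3,2,4] = (-9 - 9) / (4 - (-5)) = -2
h(1) = 193 + (-78)·(6) + 9·(6)·(4) + (-2)·(6)·(4)·(-1) = -11

-11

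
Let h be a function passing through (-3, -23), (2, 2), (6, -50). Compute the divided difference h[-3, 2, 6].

-2

h[-3,2] = (2 - (-23)) / (2 - (-3)) = 5
h[2,6] = (-50 - 2) / (6 - 2) = -13
h[-3,2,6] = (-13 - 5) / (6 - (-3)) = -2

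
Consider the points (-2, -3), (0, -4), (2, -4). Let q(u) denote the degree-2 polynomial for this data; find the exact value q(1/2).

Evaluate each Lagrange basis at u = 1/2:
L_0(1/2) = (1/2)·(-3/2)/[(-2)·(-4)] = -3/32
L_1(1/2) = (5/2)·(-3/2)/[(2)·(-2)] = 15/16
L_2(1/2) = (5/2)·(1/2)/[(4)·(2)] = 5/32
Sum: (-3)·(-3/32) + (-4)·(15/16) + (-4)·(5/32) = -131/32

-131/32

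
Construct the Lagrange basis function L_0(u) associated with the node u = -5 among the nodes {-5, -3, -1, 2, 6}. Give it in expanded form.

L_0(u) = (1/616)u^4 - (1/154)u^3 - (17/616)u^2 + (3/77)u + 9/154

L_0(u) = (u + 3)(u + 1)(u - 2)(u - 6) / [(-2)·(-4)·(-7)·(-11)]
       = (u^4 - 4u^3 - 17u^2 + 24u + 36) / (616)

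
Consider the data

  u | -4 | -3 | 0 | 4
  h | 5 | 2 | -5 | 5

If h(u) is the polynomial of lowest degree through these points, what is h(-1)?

-95/28

Using Newton's divided-difference form:
h[-4,-3] = (2 - 5) / (-3 - (-4)) = -3
h[-3,0] = (-5 - 2) / (0 - (-3)) = -7/3
h[0,4] = (5 - (-5)) / (4 - 0) = 5/2
h[-4,-3,0] = (-7/3 - (-3)) / (0 - (-4)) = 1/6
h[-3,0,4] = (5/2 - (-7/3)) / (4 - (-3)) = 29/42
h[-4,-3,0,4] = (29/42 - 1/6) / (4 - (-4)) = 11/168
h(-1) = 5 + (-3)·(3) + (1/6)·(3)·(2) + (11/168)·(3)·(2)·(-1) = -95/28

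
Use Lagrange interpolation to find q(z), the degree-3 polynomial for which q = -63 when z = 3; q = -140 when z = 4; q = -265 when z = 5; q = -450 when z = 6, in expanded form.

q(z) = -2z^3 - 3z

Build the Lagrange basis polynomials:
L_0(z) = (z - 4)(z - 5)(z - 6) / [-6] = -(1/6)z^3 + (5/2)z^2 - (37/3)z + 20
L_1(z) = (z - 3)(z - 5)(z - 6) / [2] = (1/2)z^3 - 7z^2 + (63/2)z - 45
L_2(z) = (z - 3)(z - 4)(z - 6) / [-2] = -(1/2)z^3 + (13/2)z^2 - 27z + 36
L_3(z) = (z - 3)(z - 4)(z - 5) / [6] = (1/6)z^3 - 2z^2 + (47/6)z - 10
q(z) = (-63)·L_0 + (-140)·L_1 + (-265)·L_2 + (-450)·L_3
  (-63)·L_0(z) = (21/2)z^3 - (315/2)z^2 + 777z - 1260
  (-140)·L_1(z) = -70z^3 + 980z^2 - 4410z + 6300
  (-265)·L_2(z) = (265/2)z^3 - (3445/2)z^2 + 7155z - 9540
  (-450)·L_3(z) = -75z^3 + 900z^2 - 3525z + 4500
Adding term by term: -2z^3 - 3z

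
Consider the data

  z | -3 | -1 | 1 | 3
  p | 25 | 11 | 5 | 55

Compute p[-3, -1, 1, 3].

1

p[-3,-1] = (11 - 25) / (-1 - (-3)) = -7
p[-1,1] = (5 - 11) / (1 - (-1)) = -3
p[1,3] = (55 - 5) / (3 - 1) = 25
p[-3,-1,1] = (-3 - (-7)) / (1 - (-3)) = 1
p[-1,1,3] = (25 - (-3)) / (3 - (-1)) = 7
p[-3,-1,1,3] = (7 - 1) / (3 - (-3)) = 1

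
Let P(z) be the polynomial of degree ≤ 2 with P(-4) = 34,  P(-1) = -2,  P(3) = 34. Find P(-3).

Using Newton's divided-difference form:
P[-4,-1] = (-2 - 34) / (-1 - (-4)) = -12
P[-1,3] = (34 - (-2)) / (3 - (-1)) = 9
P[-4,-1,3] = (9 - (-12)) / (3 - (-4)) = 3
P(-3) = 34 + (-12)·(1) + 3·(1)·(-2) = 16

16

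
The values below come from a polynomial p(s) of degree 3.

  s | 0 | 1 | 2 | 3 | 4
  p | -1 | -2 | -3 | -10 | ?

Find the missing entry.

The 4 known values determine p uniquely (degree ≤ 3).
Evaluate each Lagrange basis at s = 4:
L_0(4) = (3)·(2)·(1)/[(-1)·(-2)·(-3)] = -1
L_1(4) = (4)·(2)·(1)/[(1)·(-1)·(-2)] = 4
L_2(4) = (4)·(3)·(1)/[(2)·(1)·(-1)] = -6
L_3(4) = (4)·(3)·(2)/[(3)·(2)·(1)] = 4
Sum: (-1)·(-1) + (-2)·(4) + (-3)·(-6) + (-10)·(4) = -29

-29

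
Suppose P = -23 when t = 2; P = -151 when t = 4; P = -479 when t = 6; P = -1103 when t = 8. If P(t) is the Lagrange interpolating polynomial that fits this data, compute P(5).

-284

L_0(5) = (1)·(-1)·(-3)/[(-2)·(-4)·(-6)] = -1/16
L_1(5) = (3)·(-1)·(-3)/[(2)·(-2)·(-4)] = 9/16
L_2(5) = (3)·(1)·(-3)/[(4)·(2)·(-2)] = 9/16
L_3(5) = (3)·(1)·(-1)/[(6)·(4)·(2)] = -1/16
Sum: (-23)·(-1/16) + (-151)·(9/16) + (-479)·(9/16) + (-1103)·(-1/16) = -284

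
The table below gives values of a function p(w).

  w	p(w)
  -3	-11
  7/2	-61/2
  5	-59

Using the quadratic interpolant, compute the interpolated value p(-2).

-3

Evaluate each Lagrange basis at w = -2:
L_0(-2) = (-11/2)·(-7)/[(-13/2)·(-8)] = 77/104
L_1(-2) = (1)·(-7)/[(13/2)·(-3/2)] = 28/39
L_2(-2) = (1)·(-11/2)/[(8)·(3/2)] = -11/24
Sum: (-11)·(77/104) + (-61/2)·(28/39) + (-59)·(-11/24) = -3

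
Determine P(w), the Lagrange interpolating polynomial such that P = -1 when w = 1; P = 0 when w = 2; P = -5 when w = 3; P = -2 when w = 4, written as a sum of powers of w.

Build the Lagrange basis polynomials:
L_0(w) = (w - 2)(w - 3)(w - 4) / [-6] = -(1/6)w^3 + (3/2)w^2 - (13/3)w + 4
L_1(w) = (w - 1)(w - 3)(w - 4) / [2] = (1/2)w^3 - 4w^2 + (19/2)w - 6
L_2(w) = (w - 1)(w - 2)(w - 4) / [-2] = -(1/2)w^3 + (7/2)w^2 - 7w + 4
L_3(w) = (w - 1)(w - 2)(w - 3) / [6] = (1/6)w^3 - w^2 + (11/6)w - 1
P(w) = (-1)·L_0 + 0·L_1 + (-5)·L_2 + (-2)·L_3
  (-1)·L_0(w) = (1/6)w^3 - (3/2)w^2 + (13/3)w - 4
  0·L_1(w) = 0
  (-5)·L_2(w) = (5/2)w^3 - (35/2)w^2 + 35w - 20
  (-2)·L_3(w) = -(1/3)w^3 + 2w^2 - (11/3)w + 2
Adding term by term: (7/3)w^3 - 17w^2 + (107/3)w - 22

P(w) = (7/3)w^3 - 17w^2 + (107/3)w - 22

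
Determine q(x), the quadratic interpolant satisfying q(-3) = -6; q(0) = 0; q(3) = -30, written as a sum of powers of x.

L_0(x) = x(x - 3) / [18] = (1/18)x^2 - (1/6)x
L_1(x) = (x + 3)(x - 3) / [-9] = -(1/9)x^2 + 1
L_2(x) = (x + 3)x / [18] = (1/18)x^2 + (1/6)x
q(x) = (-6)·L_0 + 0·L_1 + (-30)·L_2
  (-6)·L_0(x) = -(1/3)x^2 + x
  0·L_1(x) = 0
  (-30)·L_2(x) = -(5/3)x^2 - 5x
Adding term by term: -2x^2 - 4x

q(x) = -2x^2 - 4x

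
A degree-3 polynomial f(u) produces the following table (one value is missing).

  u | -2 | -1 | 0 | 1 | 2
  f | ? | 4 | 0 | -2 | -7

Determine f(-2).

15

The 4 known values determine f uniquely (degree ≤ 3).
Evaluate each Lagrange basis at u = -2:
L_0(-2) = (-2)·(-3)·(-4)/[(-1)·(-2)·(-3)] = 4
L_1(-2) = (-1)·(-3)·(-4)/[(1)·(-1)·(-2)] = -6
L_2(-2) = (-1)·(-2)·(-4)/[(2)·(1)·(-1)] = 4
L_3(-2) = (-1)·(-2)·(-3)/[(3)·(2)·(1)] = -1
Sum: 4·(4) + 0 + (-2)·(4) + (-7)·(-1) = 15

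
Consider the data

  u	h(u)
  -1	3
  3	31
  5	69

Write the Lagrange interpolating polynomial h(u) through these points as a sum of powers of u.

Build the Lagrange basis polynomials:
L_0(u) = (u - 3)(u - 5) / [24] = (1/24)u^2 - (1/3)u + 5/8
L_1(u) = (u + 1)(u - 5) / [-8] = -(1/8)u^2 + (1/2)u + 5/8
L_2(u) = (u + 1)(u - 3) / [12] = (1/12)u^2 - (1/6)u - 1/4
h(u) = 3·L_0 + 31·L_1 + 69·L_2
  3·L_0(u) = (1/8)u^2 - u + 15/8
  31·L_1(u) = -(31/8)u^2 + (31/2)u + 155/8
  69·L_2(u) = (23/4)u^2 - (23/2)u - 69/4
Adding term by term: 2u^2 + 3u + 4

h(u) = 2u^2 + 3u + 4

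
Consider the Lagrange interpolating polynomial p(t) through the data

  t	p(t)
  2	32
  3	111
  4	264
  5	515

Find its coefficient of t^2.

Build the Lagrange basis polynomials:
L_0(t) = (t - 3)(t - 4)(t - 5) / [-6] = -(1/6)t^3 + 2t^2 - (47/6)t + 10
L_1(t) = (t - 2)(t - 4)(t - 5) / [2] = (1/2)t^3 - (11/2)t^2 + 19t - 20
L_2(t) = (t - 2)(t - 3)(t - 5) / [-2] = -(1/2)t^3 + 5t^2 - (31/2)t + 15
L_3(t) = (t - 2)(t - 3)(t - 4) / [6] = (1/6)t^3 - (3/2)t^2 + (13/3)t - 4
p(t) = 32·L_0 + 111·L_1 + 264·L_2 + 515·L_3
Only the coefficient of t^2 is needed; take it from each L_i and combine:
32·(2) + 111·(-11/2) + 264·(5) + 515·(-3/2) = 1

1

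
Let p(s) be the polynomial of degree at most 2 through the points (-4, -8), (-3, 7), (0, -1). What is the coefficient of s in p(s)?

-191/12

L_0(s) = (s + 3)s / [4] = (1/4)s^2 + (3/4)s
L_1(s) = (s + 4)s / [-3] = -(1/3)s^2 - (4/3)s
L_2(s) = (s + 4)(s + 3) / [12] = (1/12)s^2 + (7/12)s + 1
p(s) = (-8)·L_0 + 7·L_1 + (-1)·L_2
Only the coefficient of s is needed; take it from each L_i and combine:
(-8)·(3/4) + 7·(-4/3) + (-1)·(7/12) = -191/12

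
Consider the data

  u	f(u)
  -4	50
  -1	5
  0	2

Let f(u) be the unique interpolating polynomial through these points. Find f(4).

Evaluate each Lagrange basis at u = 4:
L_0(4) = (5)·(4)/[(-3)·(-4)] = 5/3
L_1(4) = (8)·(4)/[(3)·(-1)] = -32/3
L_2(4) = (8)·(5)/[(4)·(1)] = 10
Sum: 50·(5/3) + 5·(-32/3) + 2·(10) = 50

50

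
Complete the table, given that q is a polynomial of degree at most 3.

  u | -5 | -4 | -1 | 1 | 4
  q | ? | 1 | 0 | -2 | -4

The 4 known values determine q uniquely (degree ≤ 3).
Evaluate each Lagrange basis at u = -5:
L_0(-5) = (-4)·(-6)·(-9)/[(-3)·(-5)·(-8)] = 9/5
L_1(-5) = (-1)·(-6)·(-9)/[(3)·(-2)·(-5)] = -9/5
L_2(-5) = (-1)·(-4)·(-9)/[(5)·(2)·(-3)] = 6/5
L_3(-5) = (-1)·(-4)·(-6)/[(8)·(5)·(3)] = -1/5
Sum: 1·(9/5) + 0 + (-2)·(6/5) + (-4)·(-1/5) = 1/5

1/5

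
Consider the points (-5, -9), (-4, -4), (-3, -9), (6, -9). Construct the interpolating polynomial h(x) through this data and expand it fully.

h(x) = (1/2)x^3 + x^2 - (33/2)x - 54

Newton's divided differences:
h[-5,-4] = (-4 - (-9)) / (-4 - (-5)) = 5
h[-4,-3] = (-9 - (-4)) / (-3 - (-4)) = -5
h[-3,6] = (-9 - (-9)) / (6 - (-3)) = 0
h[-5,-4,-3] = (-5 - 5) / (-3 - (-5)) = -5
h[-4,-3,6] = (0 - (-5)) / (6 - (-4)) = 1/2
h[-5,-4,-3,6] = (1/2 - (-5)) / (6 - (-5)) = 1/2
h(x) = -9 + 5·(x + 5) + (-5)·(x + 5)(x + 4) + (1/2)·(x + 5)(x + 4)(x + 3)
Expanding: h(x) = (1/2)x^3 + x^2 - (33/2)x - 54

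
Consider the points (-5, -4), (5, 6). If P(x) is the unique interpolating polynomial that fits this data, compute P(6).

Evaluate each Lagrange basis at x = 6:
L_0(6) = (1)/[(-10)] = -1/10
L_1(6) = (11)/[(10)] = 11/10
Sum: (-4)·(-1/10) + 6·(11/10) = 7

7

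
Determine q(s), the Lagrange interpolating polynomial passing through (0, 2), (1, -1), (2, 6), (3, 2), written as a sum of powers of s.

Build the Lagrange basis polynomials:
L_0(s) = (s - 1)(s - 2)(s - 3) / [-6] = -(1/6)s^3 + s^2 - (11/6)s + 1
L_1(s) = s(s - 2)(s - 3) / [2] = (1/2)s^3 - (5/2)s^2 + 3s
L_2(s) = s(s - 1)(s - 3) / [-2] = -(1/2)s^3 + 2s^2 - (3/2)s
L_3(s) = s(s - 1)(s - 2) / [6] = (1/6)s^3 - (1/2)s^2 + (1/3)s
q(s) = 2·L_0 + (-1)·L_1 + 6·L_2 + 2·L_3
  2·L_0(s) = -(1/3)s^3 + 2s^2 - (11/3)s + 2
  (-1)·L_1(s) = -(1/2)s^3 + (5/2)s^2 - 3s
  6·L_2(s) = -3s^3 + 12s^2 - 9s
  2·L_3(s) = (1/3)s^3 - s^2 + (2/3)s
Adding term by term: -(7/2)s^3 + (31/2)s^2 - 15s + 2

q(s) = -(7/2)s^3 + (31/2)s^2 - 15s + 2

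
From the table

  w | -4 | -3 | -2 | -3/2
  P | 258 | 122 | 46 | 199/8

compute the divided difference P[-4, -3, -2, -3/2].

P[-4,-3] = (122 - 258) / (-3 - (-4)) = -136
P[-3,-2] = (46 - 122) / (-2 - (-3)) = -76
P[-2,-3/2] = (199/8 - 46) / (-3/2 - (-2)) = -169/4
P[-4,-3,-2] = (-76 - (-136)) / (-2 - (-4)) = 30
P[-3,-2,-3/2] = (-169/4 - (-76)) / (-3/2 - (-3)) = 45/2
P[-4,-3,-2,-3/2] = (45/2 - 30) / (-3/2 - (-4)) = -3

-3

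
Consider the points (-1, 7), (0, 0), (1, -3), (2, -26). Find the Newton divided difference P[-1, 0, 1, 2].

-4

P[-1,0] = (0 - 7) / (0 - (-1)) = -7
P[0,1] = (-3 - 0) / (1 - 0) = -3
P[1,2] = (-26 - (-3)) / (2 - 1) = -23
P[-1,0,1] = (-3 - (-7)) / (1 - (-1)) = 2
P[0,1,2] = (-23 - (-3)) / (2 - 0) = -10
P[-1,0,1,2] = (-10 - 2) / (2 - (-1)) = -4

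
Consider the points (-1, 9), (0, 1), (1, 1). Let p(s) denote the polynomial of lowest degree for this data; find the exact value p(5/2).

Evaluate each Lagrange basis at s = 5/2:
L_0(5/2) = (5/2)·(3/2)/[(-1)·(-2)] = 15/8
L_1(5/2) = (7/2)·(3/2)/[(1)·(-1)] = -21/4
L_2(5/2) = (7/2)·(5/2)/[(2)·(1)] = 35/8
Sum: 9·(15/8) + 1·(-21/4) + 1·(35/8) = 16

16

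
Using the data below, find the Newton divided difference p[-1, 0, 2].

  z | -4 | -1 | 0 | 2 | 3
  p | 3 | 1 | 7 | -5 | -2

-4

p[-1,0] = (7 - 1) / (0 - (-1)) = 6
p[0,2] = (-5 - 7) / (2 - 0) = -6
p[-1,0,2] = (-6 - 6) / (2 - (-1)) = -4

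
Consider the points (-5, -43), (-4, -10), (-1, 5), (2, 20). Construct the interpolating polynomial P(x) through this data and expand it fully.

P(x) = x^3 + 3x^2 - x + 2

L_0(x) = (x + 4)(x + 1)(x - 2) / [-28] = -(1/28)x^3 - (3/28)x^2 + (3/14)x + 2/7
L_1(x) = (x + 5)(x + 1)(x - 2) / [18] = (1/18)x^3 + (2/9)x^2 - (7/18)x - 5/9
L_2(x) = (x + 5)(x + 4)(x - 2) / [-36] = -(1/36)x^3 - (7/36)x^2 - (1/18)x + 10/9
L_3(x) = (x + 5)(x + 4)(x + 1) / [126] = (1/126)x^3 + (5/63)x^2 + (29/126)x + 10/63
P(x) = (-43)·L_0 + (-10)·L_1 + 5·L_2 + 20·L_3
  (-43)·L_0(x) = (43/28)x^3 + (129/28)x^2 - (129/14)x - 86/7
  (-10)·L_1(x) = -(5/9)x^3 - (20/9)x^2 + (35/9)x + 50/9
  5·L_2(x) = -(5/36)x^3 - (35/36)x^2 - (5/18)x + 50/9
  20·L_3(x) = (10/63)x^3 + (100/63)x^2 + (290/63)x + 200/63
Adding term by term: x^3 + 3x^2 - x + 2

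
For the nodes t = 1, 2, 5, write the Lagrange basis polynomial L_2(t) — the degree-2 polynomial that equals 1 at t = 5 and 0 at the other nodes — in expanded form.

L_2(t) = (t - 1)(t - 2) / [(4)·(3)]
       = (t^2 - 3t + 2) / (12)

L_2(t) = (1/12)t^2 - (1/4)t + 1/6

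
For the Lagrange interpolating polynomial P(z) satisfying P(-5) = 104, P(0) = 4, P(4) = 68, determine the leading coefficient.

4

Build the Lagrange basis polynomials:
L_0(z) = z(z - 4) / [45] = (1/45)z^2 - (4/45)z
L_1(z) = (z + 5)(z - 4) / [-20] = -(1/20)z^2 - (1/20)z + 1
L_2(z) = (z + 5)z / [36] = (1/36)z^2 + (5/36)z
P(z) = 104·L_0 + 4·L_1 + 68·L_2
Only the coefficient of z^2 is needed; take it from each L_i and combine:
104·(1/45) + 4·(-1/20) + 68·(1/36) = 4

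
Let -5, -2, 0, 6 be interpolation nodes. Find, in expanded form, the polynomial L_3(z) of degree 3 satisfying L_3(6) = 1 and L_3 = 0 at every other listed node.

L_3(z) = (1/528)z^3 + (7/528)z^2 + (5/264)z

L_3(z) = (z + 5)(z + 2)z / [(11)·(8)·(6)]
       = (z^3 + 7z^2 + 10z) / (528)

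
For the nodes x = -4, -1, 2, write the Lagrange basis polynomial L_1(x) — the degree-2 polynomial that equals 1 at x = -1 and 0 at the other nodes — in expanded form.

L_1(x) = (x + 4)(x - 2) / [(3)·(-3)]
       = (x^2 + 2x - 8) / (-9)

L_1(x) = -(1/9)x^2 - (2/9)x + 8/9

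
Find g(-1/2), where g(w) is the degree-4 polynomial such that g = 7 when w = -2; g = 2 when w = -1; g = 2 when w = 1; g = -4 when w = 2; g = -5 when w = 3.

L_0(-1/2) = (1/2)·(-3/2)·(-5/2)·(-7/2)/[(-1)·(-3)·(-4)·(-5)] = -7/64
L_1(-1/2) = (3/2)·(-3/2)·(-5/2)·(-7/2)/[(1)·(-2)·(-3)·(-4)] = 105/128
L_2(-1/2) = (3/2)·(1/2)·(-5/2)·(-7/2)/[(3)·(2)·(-1)·(-2)] = 35/64
L_3(-1/2) = (3/2)·(1/2)·(-3/2)·(-7/2)/[(4)·(3)·(1)·(-1)] = -21/64
L_4(-1/2) = (3/2)·(1/2)·(-3/2)·(-5/2)/[(5)·(4)·(2)·(1)] = 9/128
Sum: 7·(-7/64) + 2·(105/128) + 2·(35/64) + (-4)·(-21/64) + (-5)·(9/128) = 375/128

375/128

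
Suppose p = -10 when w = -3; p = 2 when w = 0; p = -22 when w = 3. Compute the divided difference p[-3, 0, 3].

-2

p[-3,0] = (2 - (-10)) / (0 - (-3)) = 4
p[0,3] = (-22 - 2) / (3 - 0) = -8
p[-3,0,3] = (-8 - 4) / (3 - (-3)) = -2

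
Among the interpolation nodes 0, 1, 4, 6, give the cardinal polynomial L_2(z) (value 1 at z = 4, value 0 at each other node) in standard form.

L_2(z) = -(1/24)z^3 + (7/24)z^2 - (1/4)z

L_2(z) = z(z - 1)(z - 6) / [(4)·(3)·(-2)]
       = (z^3 - 7z^2 + 6z) / (-24)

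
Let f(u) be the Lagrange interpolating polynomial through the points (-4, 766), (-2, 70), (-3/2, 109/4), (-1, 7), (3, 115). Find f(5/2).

Evaluate each Lagrange basis at u = 5/2:
L_0(5/2) = (9/2)·(4)·(7/2)·(-1/2)/[(-2)·(-5/2)·(-3)·(-7)] = -3/10
L_1(5/2) = (13/2)·(4)·(7/2)·(-1/2)/[(2)·(-1/2)·(-1)·(-5)] = 91/10
L_2(5/2) = (13/2)·(9/2)·(7/2)·(-1/2)/[(5/2)·(1/2)·(-1/2)·(-9/2)] = -91/5
L_3(5/2) = (13/2)·(9/2)·(4)·(-1/2)/[(3)·(1)·(1/2)·(-4)] = 39/4
L_4(5/2) = (13/2)·(9/2)·(4)·(7/2)/[(7)·(5)·(9/2)·(4)] = 13/20
Sum: 766·(-3/10) + 70·(91/10) + 109/4·(-91/5) + 7·(39/4) + 115·(13/20) = 217/4

217/4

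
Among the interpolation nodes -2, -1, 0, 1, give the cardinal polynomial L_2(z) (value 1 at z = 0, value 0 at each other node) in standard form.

L_2(z) = (z + 2)(z + 1)(z - 1) / [(2)·(1)·(-1)]
       = (z^3 + 2z^2 - z - 2) / (-2)

L_2(z) = -(1/2)z^3 - z^2 + (1/2)z + 1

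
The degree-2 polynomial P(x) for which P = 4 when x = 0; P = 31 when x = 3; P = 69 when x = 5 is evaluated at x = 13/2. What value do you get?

108

L_0(13/2) = (7/2)·(3/2)/[(-3)·(-5)] = 7/20
L_1(13/2) = (13/2)·(3/2)/[(3)·(-2)] = -13/8
L_2(13/2) = (13/2)·(7/2)/[(5)·(2)] = 91/40
Sum: 4·(7/20) + 31·(-13/8) + 69·(91/40) = 108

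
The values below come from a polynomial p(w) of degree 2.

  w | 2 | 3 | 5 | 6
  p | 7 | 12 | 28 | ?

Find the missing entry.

The 3 known values determine p uniquely (degree ≤ 2).
Evaluate each Lagrange basis at w = 6:
L_0(6) = (3)·(1)/[(-1)·(-3)] = 1
L_1(6) = (4)·(1)/[(1)·(-2)] = -2
L_2(6) = (4)·(3)/[(3)·(2)] = 2
Sum: 7·(1) + 12·(-2) + 28·(2) = 39

39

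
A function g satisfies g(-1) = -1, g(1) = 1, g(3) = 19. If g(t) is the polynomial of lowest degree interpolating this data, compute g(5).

53

Evaluate each Lagrange basis at t = 5:
L_0(5) = (4)·(2)/[(-2)·(-4)] = 1
L_1(5) = (6)·(2)/[(2)·(-2)] = -3
L_2(5) = (6)·(4)/[(4)·(2)] = 3
Sum: (-1)·(1) + 1·(-3) + 19·(3) = 53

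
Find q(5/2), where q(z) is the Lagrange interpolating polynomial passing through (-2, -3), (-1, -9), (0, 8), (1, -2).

-177

L_0(5/2) = (7/2)·(5/2)·(3/2)/[(-1)·(-2)·(-3)] = -35/16
L_1(5/2) = (9/2)·(5/2)·(3/2)/[(1)·(-1)·(-2)] = 135/16
L_2(5/2) = (9/2)·(7/2)·(3/2)/[(2)·(1)·(-1)] = -189/16
L_3(5/2) = (9/2)·(7/2)·(5/2)/[(3)·(2)·(1)] = 105/16
Sum: (-3)·(-35/16) + (-9)·(135/16) + 8·(-189/16) + (-2)·(105/16) = -177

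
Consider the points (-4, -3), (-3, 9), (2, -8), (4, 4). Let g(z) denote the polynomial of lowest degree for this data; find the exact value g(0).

Evaluate each Lagrange basis at z = 0:
L_0(0) = (3)·(-2)·(-4)/[(-1)·(-6)·(-8)] = -1/2
L_1(0) = (4)·(-2)·(-4)/[(1)·(-5)·(-7)] = 32/35
L_2(0) = (4)·(3)·(-4)/[(6)·(5)·(-2)] = 4/5
L_3(0) = (4)·(3)·(-2)/[(8)·(7)·(2)] = -3/14
Sum: (-3)·(-1/2) + 9·(32/35) + (-8)·(4/5) + 4·(-3/14) = 173/70

173/70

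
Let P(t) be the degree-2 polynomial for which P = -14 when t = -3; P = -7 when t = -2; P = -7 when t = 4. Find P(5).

-14

Evaluate each Lagrange basis at t = 5:
L_0(5) = (7)·(1)/[(-1)·(-7)] = 1
L_1(5) = (8)·(1)/[(1)·(-6)] = -4/3
L_2(5) = (8)·(7)/[(7)·(6)] = 4/3
Sum: (-14)·(1) + (-7)·(-4/3) + (-7)·(4/3) = -14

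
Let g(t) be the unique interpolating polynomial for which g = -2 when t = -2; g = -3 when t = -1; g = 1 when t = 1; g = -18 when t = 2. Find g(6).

-514

L_0(6) = (7)·(5)·(4)/[(-1)·(-3)·(-4)] = -35/3
L_1(6) = (8)·(5)·(4)/[(1)·(-2)·(-3)] = 80/3
L_2(6) = (8)·(7)·(4)/[(3)·(2)·(-1)] = -112/3
L_3(6) = (8)·(7)·(5)/[(4)·(3)·(1)] = 70/3
Sum: (-2)·(-35/3) + (-3)·(80/3) + 1·(-112/3) + (-18)·(70/3) = -514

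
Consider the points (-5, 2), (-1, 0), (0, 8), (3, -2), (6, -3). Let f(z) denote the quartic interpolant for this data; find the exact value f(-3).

Evaluate each Lagrange basis at z = -3:
L_0(-3) = (-2)·(-3)·(-6)·(-9)/[(-4)·(-5)·(-8)·(-11)] = 81/440
L_1(-3) = (2)·(-3)·(-6)·(-9)/[(4)·(-1)·(-4)·(-7)] = 81/28
L_2(-3) = (2)·(-2)·(-6)·(-9)/[(5)·(1)·(-3)·(-6)] = -12/5
L_3(-3) = (2)·(-2)·(-3)·(-9)/[(8)·(4)·(3)·(-3)] = 3/8
L_4(-3) = (2)·(-2)·(-3)·(-6)/[(11)·(7)·(6)·(3)] = -4/77
Sum: 2·(81/440) + 0 + 8·(-12/5) + (-2)·(3/8) + (-3)·(-4/77) = -7479/385

-7479/385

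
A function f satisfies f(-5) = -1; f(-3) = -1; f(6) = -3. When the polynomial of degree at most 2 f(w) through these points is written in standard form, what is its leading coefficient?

The leading coefficient equals the top divided difference f[-5,-3,6].
f[-5,-3] = (-1 - (-1)) / (-3 - (-5)) = 0
f[-3,6] = (-3 - (-1)) / (6 - (-3)) = -2/9
f[-5,-3,6] = (-2/9 - 0) / (6 - (-5)) = -2/99

-2/99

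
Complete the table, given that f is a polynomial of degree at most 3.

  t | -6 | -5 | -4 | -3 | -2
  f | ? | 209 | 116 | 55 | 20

340

The 4 known values determine f uniquely (degree ≤ 3).
Evaluate each Lagrange basis at t = -6:
L_0(-6) = (-2)·(-3)·(-4)/[(-1)·(-2)·(-3)] = 4
L_1(-6) = (-1)·(-3)·(-4)/[(1)·(-1)·(-2)] = -6
L_2(-6) = (-1)·(-2)·(-4)/[(2)·(1)·(-1)] = 4
L_3(-6) = (-1)·(-2)·(-3)/[(3)·(2)·(1)] = -1
Sum: 209·(4) + 116·(-6) + 55·(4) + 20·(-1) = 340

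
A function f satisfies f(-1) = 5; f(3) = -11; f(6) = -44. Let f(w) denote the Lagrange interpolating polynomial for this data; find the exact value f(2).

Evaluate each Lagrange basis at w = 2:
L_0(2) = (-1)·(-4)/[(-4)·(-7)] = 1/7
L_1(2) = (3)·(-4)/[(4)·(-3)] = 1
L_2(2) = (3)·(-1)/[(7)·(3)] = -1/7
Sum: 5·(1/7) + (-11)·(1) + (-44)·(-1/7) = -4

-4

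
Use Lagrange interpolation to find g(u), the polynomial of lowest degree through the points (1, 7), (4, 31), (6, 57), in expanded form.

Build the Lagrange basis polynomials:
L_0(u) = (u - 4)(u - 6) / [15] = (1/15)u^2 - (2/3)u + 8/5
L_1(u) = (u - 1)(u - 6) / [-6] = -(1/6)u^2 + (7/6)u - 1
L_2(u) = (u - 1)(u - 4) / [10] = (1/10)u^2 - (1/2)u + 2/5
g(u) = 7·L_0 + 31·L_1 + 57·L_2
  7·L_0(u) = (7/15)u^2 - (14/3)u + 56/5
  31·L_1(u) = -(31/6)u^2 + (217/6)u - 31
  57·L_2(u) = (57/10)u^2 - (57/2)u + 114/5
Adding term by term: u^2 + 3u + 3

g(u) = u^2 + 3u + 3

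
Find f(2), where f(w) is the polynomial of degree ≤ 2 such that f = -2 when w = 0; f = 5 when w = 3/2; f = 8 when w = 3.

58/9

L_0(2) = (1/2)·(-1)/[(-3/2)·(-3)] = -1/9
L_1(2) = (2)·(-1)/[(3/2)·(-3/2)] = 8/9
L_2(2) = (2)·(1/2)/[(3)·(3/2)] = 2/9
Sum: (-2)·(-1/9) + 5·(8/9) + 8·(2/9) = 58/9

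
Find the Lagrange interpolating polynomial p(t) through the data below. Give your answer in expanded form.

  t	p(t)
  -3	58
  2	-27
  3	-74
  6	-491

p(t) = -2t^3 - t^2 - 4t + 1

L_0(t) = (t - 2)(t - 3)(t - 6) / [-270] = -(1/270)t^3 + (11/270)t^2 - (2/15)t + 2/15
L_1(t) = (t + 3)(t - 3)(t - 6) / [20] = (1/20)t^3 - (3/10)t^2 - (9/20)t + 27/10
L_2(t) = (t + 3)(t - 2)(t - 6) / [-18] = -(1/18)t^3 + (5/18)t^2 + (2/3)t - 2
L_3(t) = (t + 3)(t - 2)(t - 3) / [108] = (1/108)t^3 - (1/54)t^2 - (1/12)t + 1/6
p(t) = 58·L_0 + (-27)·L_1 + (-74)·L_2 + (-491)·L_3
  58·L_0(t) = -(29/135)t^3 + (319/135)t^2 - (116/15)t + 116/15
  (-27)·L_1(t) = -(27/20)t^3 + (81/10)t^2 + (243/20)t - 729/10
  (-74)·L_2(t) = (37/9)t^3 - (185/9)t^2 - (148/3)t + 148
  (-491)·L_3(t) = -(491/108)t^3 + (491/54)t^2 + (491/12)t - 491/6
Adding term by term: -2t^3 - t^2 - 4t + 1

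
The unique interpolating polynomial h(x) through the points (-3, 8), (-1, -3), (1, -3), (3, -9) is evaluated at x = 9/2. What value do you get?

-3541/128

Evaluate each Lagrange basis at x = 9/2:
L_0(9/2) = (11/2)·(7/2)·(3/2)/[(-2)·(-4)·(-6)] = -77/128
L_1(9/2) = (15/2)·(7/2)·(3/2)/[(2)·(-2)·(-4)] = 315/128
L_2(9/2) = (15/2)·(11/2)·(3/2)/[(4)·(2)·(-2)] = -495/128
L_3(9/2) = (15/2)·(11/2)·(7/2)/[(6)·(4)·(2)] = 385/128
Sum: 8·(-77/128) + (-3)·(315/128) + (-3)·(-495/128) + (-9)·(385/128) = -3541/128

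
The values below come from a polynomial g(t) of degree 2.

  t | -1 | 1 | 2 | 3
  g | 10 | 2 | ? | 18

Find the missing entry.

7

The 3 known values determine g uniquely (degree ≤ 2).
L_0(2) = (1)·(-1)/[(-2)·(-4)] = -1/8
L_1(2) = (3)·(-1)/[(2)·(-2)] = 3/4
L_2(2) = (3)·(1)/[(4)·(2)] = 3/8
Sum: 10·(-1/8) + 2·(3/4) + 18·(3/8) = 7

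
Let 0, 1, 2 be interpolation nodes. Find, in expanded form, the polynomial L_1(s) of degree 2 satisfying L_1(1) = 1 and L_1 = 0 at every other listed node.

L_1(s) = -s^2 + 2s

L_1(s) = s(s - 2) / [(1)·(-1)]
       = (s^2 - 2s) / (-1)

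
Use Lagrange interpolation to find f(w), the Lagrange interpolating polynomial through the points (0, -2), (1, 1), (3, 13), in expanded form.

L_0(w) = (w - 1)(w - 3) / [3] = (1/3)w^2 - (4/3)w + 1
L_1(w) = w(w - 3) / [-2] = -(1/2)w^2 + (3/2)w
L_2(w) = w(w - 1) / [6] = (1/6)w^2 - (1/6)w
f(w) = (-2)·L_0 + 1·L_1 + 13·L_2
  (-2)·L_0(w) = -(2/3)w^2 + (8/3)w - 2
  1·L_1(w) = -(1/2)w^2 + (3/2)w
  13·L_2(w) = (13/6)w^2 - (13/6)w
Adding term by term: w^2 + 2w - 2

f(w) = w^2 + 2w - 2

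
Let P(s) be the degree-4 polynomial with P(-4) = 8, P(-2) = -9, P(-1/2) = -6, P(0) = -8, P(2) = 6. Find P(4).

1212/5

Using Newton's divided-difference form:
P[-4,-2] = (-9 - 8) / (-2 - (-4)) = -17/2
P[-2,-1/2] = (-6 - (-9)) / (-1/2 - (-2)) = 2
P[-1/2,0] = (-8 - (-6)) / (0 - (-1/2)) = -4
P[0,2] = (6 - (-8)) / (2 - 0) = 7
P[-4,-2,-1/2] = (2 - (-17/2)) / (-1/2 - (-4)) = 3
P[-2,-1/2,0] = (-4 - 2) / (0 - (-2)) = -3
P[-1/2,0,2] = (7 - (-4)) / (2 - (-1/2)) = 22/5
P[-4,-2,-1/2,0] = (-3 - 3) / (0 - (-4)) = -3/2
P[-2,-1/2,0,2] = (22/5 - (-3)) / (2 - (-2)) = 37/20
P[-4,-2,-1/2,0,2] = (37/20 - (-3/2)) / (2 - (-4)) = 67/120
P(4) = 8 + (-17/2)·(8) + 3·(8)·(6) + (-3/2)·(8)·(6)·(9/2) + (67/120)·(8)·(6)·(9/2)·(4) = 1212/5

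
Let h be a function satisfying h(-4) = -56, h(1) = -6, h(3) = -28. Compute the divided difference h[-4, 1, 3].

h[-4,1] = (-6 - (-56)) / (1 - (-4)) = 10
h[1,3] = (-28 - (-6)) / (3 - 1) = -11
h[-4,1,3] = (-11 - 10) / (3 - (-4)) = -3

-3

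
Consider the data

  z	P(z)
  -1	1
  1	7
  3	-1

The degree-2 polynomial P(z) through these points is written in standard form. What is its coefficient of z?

Build the Lagrange basis polynomials:
L_0(z) = (z - 1)(z - 3) / [8] = (1/8)z^2 - (1/2)z + 3/8
L_1(z) = (z + 1)(z - 3) / [-4] = -(1/4)z^2 + (1/2)z + 3/4
L_2(z) = (z + 1)(z - 1) / [8] = (1/8)z^2 - 1/8
P(z) = 1·L_0 + 7·L_1 + (-1)·L_2
Only the coefficient of z is needed; take it from each L_i and combine:
1·(-1/2) + 7·(1/2) + (-1)·(0) = 3

3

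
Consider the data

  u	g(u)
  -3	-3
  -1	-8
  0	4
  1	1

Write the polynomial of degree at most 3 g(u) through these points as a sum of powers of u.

g(u) = -(37/12)u^3 - (15/2)u^2 + (91/12)u + 4

Build the Lagrange basis polynomials:
L_0(u) = (u + 1)u(u - 1) / [-24] = -(1/24)u^3 + (1/24)u
L_1(u) = (u + 3)u(u - 1) / [4] = (1/4)u^3 + (1/2)u^2 - (3/4)u
L_2(u) = (u + 3)(u + 1)(u - 1) / [-3] = -(1/3)u^3 - u^2 + (1/3)u + 1
L_3(u) = (u + 3)(u + 1)u / [8] = (1/8)u^3 + (1/2)u^2 + (3/8)u
g(u) = (-3)·L_0 + (-8)·L_1 + 4·L_2 + 1·L_3
  (-3)·L_0(u) = (1/8)u^3 - (1/8)u
  (-8)·L_1(u) = -2u^3 - 4u^2 + 6u
  4·L_2(u) = -(4/3)u^3 - 4u^2 + (4/3)u + 4
  1·L_3(u) = (1/8)u^3 + (1/2)u^2 + (3/8)u
Adding term by term: -(37/12)u^3 - (15/2)u^2 + (91/12)u + 4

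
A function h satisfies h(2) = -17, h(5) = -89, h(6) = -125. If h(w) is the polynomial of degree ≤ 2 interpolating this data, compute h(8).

-215

L_0(8) = (3)·(2)/[(-3)·(-4)] = 1/2
L_1(8) = (6)·(2)/[(3)·(-1)] = -4
L_2(8) = (6)·(3)/[(4)·(1)] = 9/2
Sum: (-17)·(1/2) + (-89)·(-4) + (-125)·(9/2) = -215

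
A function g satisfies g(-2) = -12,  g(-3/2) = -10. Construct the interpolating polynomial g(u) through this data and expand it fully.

L_0(u) = (u + 3/2) / [-1/2] = -2u - 3
L_1(u) = (u + 2) / [1/2] = 2u + 4
g(u) = (-12)·L_0 + (-10)·L_1
  (-12)·L_0(u) = 24u + 36
  (-10)·L_1(u) = -20u - 40
Adding term by term: 4u - 4

g(u) = 4u - 4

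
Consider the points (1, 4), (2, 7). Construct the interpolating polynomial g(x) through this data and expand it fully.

g(x) = 3x + 1

Build the Lagrange basis polynomials:
L_0(x) = (x - 2) / [-1] = -x + 2
L_1(x) = (x - 1) / [1] = x - 1
g(x) = 4·L_0 + 7·L_1
  4·L_0(x) = -4x + 8
  7·L_1(x) = 7x - 7
Adding term by term: 3x + 1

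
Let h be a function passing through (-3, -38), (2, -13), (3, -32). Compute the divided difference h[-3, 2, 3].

h[-3,2] = (-13 - (-38)) / (2 - (-3)) = 5
h[2,3] = (-32 - (-13)) / (3 - 2) = -19
h[-3,2,3] = (-19 - 5) / (3 - (-3)) = -4

-4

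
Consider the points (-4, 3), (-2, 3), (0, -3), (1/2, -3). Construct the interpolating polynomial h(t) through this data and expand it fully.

h(t) = (13/30)t^3 + (37/20)t^2 - (31/30)t - 3

Newton's divided differences:
h[-4,-2] = (3 - 3) / (-2 - (-4)) = 0
h[-2,0] = (-3 - 3) / (0 - (-2)) = -3
h[0,1/2] = (-3 - (-3)) / (1/2 - 0) = 0
h[-4,-2,0] = (-3 - 0) / (0 - (-4)) = -3/4
h[-2,0,1/2] = (0 - (-3)) / (1/2 - (-2)) = 6/5
h[-4,-2,0,1/2] = (6/5 - (-3/4)) / (1/2 - (-4)) = 13/30
h(t) = 3 + (-3/4)·(t + 4)(t + 2) + (13/30)·(t + 4)(t + 2)t
Expanding: h(t) = (13/30)t^3 + (37/20)t^2 - (31/30)t - 3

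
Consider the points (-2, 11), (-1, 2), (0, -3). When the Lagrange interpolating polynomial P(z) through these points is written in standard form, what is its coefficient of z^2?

2

Build the Lagrange basis polynomials:
L_0(z) = (z + 1)z / [2] = (1/2)z^2 + (1/2)z
L_1(z) = (z + 2)z / [-1] = -z^2 - 2z
L_2(z) = (z + 2)(z + 1) / [2] = (1/2)z^2 + (3/2)z + 1
P(z) = 11·L_0 + 2·L_1 + (-3)·L_2
Only the coefficient of z^2 is needed; take it from each L_i and combine:
11·(1/2) + 2·(-1) + (-3)·(1/2) = 2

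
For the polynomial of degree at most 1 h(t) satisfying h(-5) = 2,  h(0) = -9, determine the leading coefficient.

-11/5

Build the Lagrange basis polynomials:
L_0(t) = t / [-5] = -(1/5)t
L_1(t) = (t + 5) / [5] = (1/5)t + 1
h(t) = 2·L_0 + (-9)·L_1
Only the coefficient of t is needed; take it from each L_i and combine:
2·(-1/5) + (-9)·(1/5) = -11/5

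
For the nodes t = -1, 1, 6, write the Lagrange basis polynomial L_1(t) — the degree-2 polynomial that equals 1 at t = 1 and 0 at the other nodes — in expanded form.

L_1(t) = (t + 1)(t - 6) / [(2)·(-5)]
       = (t^2 - 5t - 6) / (-10)

L_1(t) = -(1/10)t^2 + (1/2)t + 3/5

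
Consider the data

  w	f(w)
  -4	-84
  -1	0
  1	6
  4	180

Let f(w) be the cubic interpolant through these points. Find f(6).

L_0(6) = (7)·(5)·(2)/[(-3)·(-5)·(-8)] = -7/12
L_1(6) = (10)·(5)·(2)/[(3)·(-2)·(-5)] = 10/3
L_2(6) = (10)·(7)·(2)/[(5)·(2)·(-3)] = -14/3
L_3(6) = (10)·(7)·(5)/[(8)·(5)·(3)] = 35/12
Sum: (-84)·(-7/12) + 0 + 6·(-14/3) + 180·(35/12) = 546

546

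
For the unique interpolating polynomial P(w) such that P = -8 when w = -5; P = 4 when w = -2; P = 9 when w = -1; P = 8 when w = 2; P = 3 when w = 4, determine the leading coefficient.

The leading coefficient equals the top divided difference P[-5,-2,-1,2,4].
P[-5,-2] = (4 - (-8)) / (-2 - (-5)) = 4
P[-2,-1] = (9 - 4) / (-1 - (-2)) = 5
P[-1,2] = (8 - 9) / (2 - (-1)) = -1/3
P[2,4] = (3 - 8) / (4 - 2) = -5/2
P[-5,-2,-1] = (5 - 4) / (-1 - (-5)) = 1/4
P[-2,-1,2] = (-1/3 - 5) / (2 - (-2)) = -4/3
P[-1,2,4] = (-5/2 - (-1/3)) / (4 - (-1)) = -13/30
P[-5,-2,-1,2] = (-4/3 - 1/4) / (2 - (-5)) = -19/84
P[-2,-1,2,4] = (-13/30 - (-4/3)) / (4 - (-2)) = 3/20
P[-5,-2,-1,2,4] = (3/20 - (-19/84)) / (4 - (-5)) = 79/1890

79/1890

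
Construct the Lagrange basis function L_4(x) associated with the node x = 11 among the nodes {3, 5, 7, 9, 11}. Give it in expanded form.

L_4(x) = (1/384)x^4 - (1/16)x^3 + (103/192)x^2 - (31/16)x + 315/128

L_4(x) = (x - 3)(x - 5)(x - 7)(x - 9) / [(8)·(6)·(4)·(2)]
       = (x^4 - 24x^3 + 206x^2 - 744x + 945) / (384)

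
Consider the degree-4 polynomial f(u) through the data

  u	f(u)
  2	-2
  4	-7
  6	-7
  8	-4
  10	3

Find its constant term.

13

L_0(u) = (u - 4)(u - 6)(u - 8)(u - 10) / [384] = (1/384)u^4 - (7/96)u^3 + (71/96)u^2 - (77/24)u + 5
L_1(u) = (u - 2)(u - 6)(u - 8)(u - 10) / [-96] = -(1/96)u^4 + (13/48)u^3 - (59/24)u^2 + (107/12)u - 10
L_2(u) = (u - 2)(u - 4)(u - 8)(u - 10) / [64] = (1/64)u^4 - (3/8)u^3 + (49/16)u^2 - (39/4)u + 10
L_3(u) = (u - 2)(u - 4)(u - 6)(u - 10) / [-96] = -(1/96)u^4 + (11/48)u^3 - (41/24)u^2 + (61/12)u - 5
L_4(u) = (u - 2)(u - 4)(u - 6)(u - 8) / [384] = (1/384)u^4 - (5/96)u^3 + (35/96)u^2 - (25/24)u + 1
f(u) = (-2)·L_0 + (-7)·L_1 + (-7)·L_2 + (-4)·L_3 + 3·L_4
Only the constant term is needed; take it from each L_i and combine:
(-2)·(5) + (-7)·(-10) + (-7)·(10) + (-4)·(-5) + 3·(1) = 13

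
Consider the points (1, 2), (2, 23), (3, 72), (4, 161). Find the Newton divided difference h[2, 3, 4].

20

h[2,3] = (72 - 23) / (3 - 2) = 49
h[3,4] = (161 - 72) / (4 - 3) = 89
h[2,3,4] = (89 - 49) / (4 - 2) = 20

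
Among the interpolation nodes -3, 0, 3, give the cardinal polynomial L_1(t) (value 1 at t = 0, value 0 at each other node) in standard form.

L_1(t) = -(1/9)t^2 + 1

L_1(t) = (t + 3)(t - 3) / [(3)·(-3)]
       = (t^2 - 9) / (-9)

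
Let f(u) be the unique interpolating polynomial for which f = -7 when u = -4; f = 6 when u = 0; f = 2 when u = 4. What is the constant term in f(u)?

Build the Lagrange basis polynomials:
L_0(u) = u(u - 4) / [32] = (1/32)u^2 - (1/8)u
L_1(u) = (u + 4)(u - 4) / [-16] = -(1/16)u^2 + 1
L_2(u) = (u + 4)u / [32] = (1/32)u^2 + (1/8)u
f(u) = (-7)·L_0 + 6·L_1 + 2·L_2
Only the constant term is needed; take it from each L_i and combine:
(-7)·(0) + 6·(1) + 2·(0) = 6

6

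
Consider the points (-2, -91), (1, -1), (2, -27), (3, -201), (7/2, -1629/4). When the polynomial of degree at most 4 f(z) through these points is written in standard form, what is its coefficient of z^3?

Build the Lagrange basis polynomials:
L_0(z) = (z - 1)(z - 2)(z - 3)(z - 7/2) / [330] = (1/330)z^4 - (19/660)z^3 + (16/165)z^2 - (89/660)z + 7/110
L_1(z) = (z + 2)(z - 2)(z - 3)(z - 7/2) / [-15] = -(1/15)z^4 + (13/30)z^3 - (13/30)z^2 - (26/15)z + 14/5
L_2(z) = (z + 2)(z - 1)(z - 3)(z - 7/2) / [6] = (1/6)z^4 - (11/12)z^3 + (1/3)z^2 + (47/12)z - 7/2
L_3(z) = (z + 2)(z - 1)(z - 2)(z - 7/2) / [-5] = -(1/5)z^4 + (9/10)z^3 + (1/10)z^2 - (18/5)z + 14/5
L_4(z) = (z + 2)(z - 1)(z - 2)(z - 3) / [165/16] = (16/165)z^4 - (64/165)z^3 - (16/165)z^2 + (256/165)z - 64/55
f(z) = (-91)·L_0 + (-1)·L_1 + (-27)·L_2 + (-201)·L_3 + (-1629/4)·L_4
Only the coefficient of z^3 is needed; take it from each L_i and combine:
(-91)·(-19/660) + (-1)·(13/30) + (-27)·(-11/12) + (-201)·(9/10) + (-1629/4)·(-64/165) = 4

4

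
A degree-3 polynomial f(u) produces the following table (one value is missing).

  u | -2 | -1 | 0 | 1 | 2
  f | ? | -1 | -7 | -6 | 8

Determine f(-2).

The 4 known values determine f uniquely (degree ≤ 3).
L_0(-2) = (-2)·(-3)·(-4)/[(-1)·(-2)·(-3)] = 4
L_1(-2) = (-1)·(-3)·(-4)/[(1)·(-1)·(-2)] = -6
L_2(-2) = (-1)·(-2)·(-4)/[(2)·(1)·(-1)] = 4
L_3(-2) = (-1)·(-2)·(-3)/[(3)·(2)·(1)] = -1
Sum: (-1)·(4) + (-7)·(-6) + (-6)·(4) + 8·(-1) = 6

6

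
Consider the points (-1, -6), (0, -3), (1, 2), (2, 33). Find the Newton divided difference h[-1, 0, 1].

1

h[-1,0] = (-3 - (-6)) / (0 - (-1)) = 3
h[0,1] = (2 - (-3)) / (1 - 0) = 5
h[-1,0,1] = (5 - 3) / (1 - (-1)) = 1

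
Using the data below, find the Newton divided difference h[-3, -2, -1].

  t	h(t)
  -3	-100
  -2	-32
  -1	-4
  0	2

h[-3,-2] = (-32 - (-100)) / (-2 - (-3)) = 68
h[-2,-1] = (-4 - (-32)) / (-1 - (-2)) = 28
h[-3,-2,-1] = (28 - 68) / (-1 - (-3)) = -20

-20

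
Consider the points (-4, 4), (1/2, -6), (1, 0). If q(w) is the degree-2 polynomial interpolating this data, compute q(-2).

-44/3

L_0(-2) = (-5/2)·(-3)/[(-9/2)·(-5)] = 1/3
L_1(-2) = (2)·(-3)/[(9/2)·(-1/2)] = 8/3
L_2(-2) = (2)·(-5/2)/[(5)·(1/2)] = -2
Sum: 4·(1/3) + (-6)·(8/3) + 0 = -44/3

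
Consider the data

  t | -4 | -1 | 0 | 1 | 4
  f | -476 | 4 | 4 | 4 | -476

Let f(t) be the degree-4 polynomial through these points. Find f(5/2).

-493/8

L_0(5/2) = (7/2)·(5/2)·(3/2)·(-3/2)/[(-3)·(-4)·(-5)·(-8)] = -21/512
L_1(5/2) = (13/2)·(5/2)·(3/2)·(-3/2)/[(3)·(-1)·(-2)·(-5)] = 39/32
L_2(5/2) = (13/2)·(7/2)·(3/2)·(-3/2)/[(4)·(1)·(-1)·(-4)] = -819/256
L_3(5/2) = (13/2)·(7/2)·(5/2)·(-3/2)/[(5)·(2)·(1)·(-3)] = 91/32
L_4(5/2) = (13/2)·(7/2)·(5/2)·(3/2)/[(8)·(5)·(4)·(3)] = 91/512
Sum: (-476)·(-21/512) + 4·(39/32) + 4·(-819/256) + 4·(91/32) + (-476)·(91/512) = -493/8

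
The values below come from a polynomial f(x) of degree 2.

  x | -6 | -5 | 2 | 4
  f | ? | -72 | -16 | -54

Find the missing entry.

The 3 known values determine f uniquely (degree ≤ 2).
L_0(-6) = (-8)·(-10)/[(-7)·(-9)] = 80/63
L_1(-6) = (-1)·(-10)/[(7)·(-2)] = -5/7
L_2(-6) = (-1)·(-8)/[(9)·(2)] = 4/9
Sum: (-72)·(80/63) + (-16)·(-5/7) + (-54)·(4/9) = -104

-104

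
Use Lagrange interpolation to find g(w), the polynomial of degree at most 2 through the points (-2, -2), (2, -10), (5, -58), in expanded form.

g(w) = -2w^2 - 2w + 2

L_0(w) = (w - 2)(w - 5) / [28] = (1/28)w^2 - (1/4)w + 5/14
L_1(w) = (w + 2)(w - 5) / [-12] = -(1/12)w^2 + (1/4)w + 5/6
L_2(w) = (w + 2)(w - 2) / [21] = (1/21)w^2 - 4/21
g(w) = (-2)·L_0 + (-10)·L_1 + (-58)·L_2
  (-2)·L_0(w) = -(1/14)w^2 + (1/2)w - 5/7
  (-10)·L_1(w) = (5/6)w^2 - (5/2)w - 25/3
  (-58)·L_2(w) = -(58/21)w^2 + 232/21
Adding term by term: -2w^2 - 2w + 2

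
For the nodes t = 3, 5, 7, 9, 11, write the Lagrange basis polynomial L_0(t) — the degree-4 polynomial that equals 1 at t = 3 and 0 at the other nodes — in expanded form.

L_0(t) = (t - 5)(t - 7)(t - 9)(t - 11) / [(-2)·(-4)·(-6)·(-8)]
       = (t^4 - 32t^3 + 374t^2 - 1888t + 3465) / (384)

L_0(t) = (1/384)t^4 - (1/12)t^3 + (187/192)t^2 - (59/12)t + 1155/128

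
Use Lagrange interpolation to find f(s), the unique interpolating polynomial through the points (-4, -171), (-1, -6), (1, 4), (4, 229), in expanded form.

f(s) = 3s^3 + 2s^2 + 2s - 3

Build the Lagrange basis polynomials:
L_0(s) = (s + 1)(s - 1)(s - 4) / [-120] = -(1/120)s^3 + (1/30)s^2 + (1/120)s - 1/30
L_1(s) = (s + 4)(s - 1)(s - 4) / [30] = (1/30)s^3 - (1/30)s^2 - (8/15)s + 8/15
L_2(s) = (s + 4)(s + 1)(s - 4) / [-30] = -(1/30)s^3 - (1/30)s^2 + (8/15)s + 8/15
L_3(s) = (s + 4)(s + 1)(s - 1) / [120] = (1/120)s^3 + (1/30)s^2 - (1/120)s - 1/30
f(s) = (-171)·L_0 + (-6)·L_1 + 4·L_2 + 229·L_3
  (-171)·L_0(s) = (57/40)s^3 - (57/10)s^2 - (57/40)s + 57/10
  (-6)·L_1(s) = -(1/5)s^3 + (1/5)s^2 + (16/5)s - 16/5
  4·L_2(s) = -(2/15)s^3 - (2/15)s^2 + (32/15)s + 32/15
  229·L_3(s) = (229/120)s^3 + (229/30)s^2 - (229/120)s - 229/30
Adding term by term: 3s^3 + 2s^2 + 2s - 3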